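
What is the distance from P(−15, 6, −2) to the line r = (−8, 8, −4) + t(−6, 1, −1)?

√19

Direction vector d = (−6, 1, −1).
AP = (−7, −2, 2), and AP × d = (0, −19, −19).
|AP × d|² = 722 and |d|² = 38, so the distance is √(722/38) = √19.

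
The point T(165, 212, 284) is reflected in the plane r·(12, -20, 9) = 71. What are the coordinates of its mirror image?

(3909/25, 1132/5, 6938/25)

n = (12, -20, 9), |n|² = 625, n·T − 71 = 225, so t = 225/625 = 9/25.
Foot F = T − (9/25)·n = (4017/25, 1096/5, 7019/25); the reflection is 2F − T = (3909/25, 1132/5, 6938/25).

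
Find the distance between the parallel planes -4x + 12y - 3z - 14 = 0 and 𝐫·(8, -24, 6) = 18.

Divide the second equation by -2 to match normals: -4x + 12y - 3z = -9.
Both planes have normal n = (-4, 12, -3), |n| = 13. Any point on the first plane is at distance |(-9) − 14|/|n| = 23/13 from the second.

23/13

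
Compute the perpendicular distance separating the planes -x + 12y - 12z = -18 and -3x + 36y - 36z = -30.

Divide the second equation by 3 to match normals: -x + 12y - 12z = -10.
Both planes have normal n = (-1, 12, -12), |n| = 17. Any point on the first plane is at distance |(-10) − (-18)|/|n| = 8/17 from the second.

8/17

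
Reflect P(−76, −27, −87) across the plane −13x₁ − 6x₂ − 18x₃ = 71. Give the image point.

n = (−13, −6, −18), |n|² = 529, n·P − 71 = 2645, so t = 2645/529 = 5.
Foot F = P − 5·n = (−11, 3, 3); the reflection is 2F − P = (54, 33, 93).

(54, 33, 93)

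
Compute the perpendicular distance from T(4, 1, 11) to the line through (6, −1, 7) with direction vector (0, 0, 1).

Direction vector d = (0, 0, 1).
AP = (−2, 2, 4); AP·d = 4, |AP|² = 24, |d|² = 1.
distance² = |AP|² − (AP·d)²/|d|² = 24 − 16/1 = 8, so the distance is 2√2.

2√2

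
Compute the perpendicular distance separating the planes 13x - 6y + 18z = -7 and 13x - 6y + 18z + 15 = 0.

8/23

With common normal n = (13, -6, 18) (|n| = 23), the distance is |(-7) − (-15)|/|n| = 8/23.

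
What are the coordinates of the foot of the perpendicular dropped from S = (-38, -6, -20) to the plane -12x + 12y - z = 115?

(-26, -18, -19)

The perpendicular from S has direction n = (-12, 12, -1): r = (-38, -6, -20) + μ(-12, 12, -1).
Substitute into the plane: n·(S + μn) = 115 gives 404 + 289μ = 115, so μ = -1.
Foot = (-38, -6, -20) + (-1)·(-12, 12, -1) = (-26, -18, -19).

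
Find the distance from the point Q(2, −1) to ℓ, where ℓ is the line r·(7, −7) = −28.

The normal to the line is n = (7, −7) with |n| = 7√2.
|n·Q − (-28)| = |21 − (-28)| = 49, so the distance is 49/(7√2) = 7/√2.

7√2/2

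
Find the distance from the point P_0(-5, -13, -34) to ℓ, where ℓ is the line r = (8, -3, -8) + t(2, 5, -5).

Direction vector d = (2, 5, -5).
AP = (-13, -10, -26); AP·d = 54, |AP|² = 945, |d|² = 54.
distance² = |AP|² − (AP·d)²/|d|² = 945 − 2916/54 = 891, so the distance is 9√11.

9√11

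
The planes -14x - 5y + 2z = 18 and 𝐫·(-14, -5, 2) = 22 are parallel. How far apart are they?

4/15

Both planes have normal n = (-14, -5, 2), |n| = 15. Any point on the first plane is at distance |22 − 18|/|n| = 4/15 from the second.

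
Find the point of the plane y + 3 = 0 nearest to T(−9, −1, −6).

(-9, -3, -6)

n = (0, 1, 0), |n|² = 1, and n·T − (-3) = 2.
t = 2/1 = 2, so the foot is T − t·n = (−9, −1, −6) − 2·(0, 1, 0) = (−9, −3, −6).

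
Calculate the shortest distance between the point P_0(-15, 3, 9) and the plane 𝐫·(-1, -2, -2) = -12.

Normal vector n = (-1, -2, -2), and n·(-15, 3, 9) - (-12) = 3.
|n| = √(1 + 4 + 4) = 3, so the distance is |3|/3 = 1.

1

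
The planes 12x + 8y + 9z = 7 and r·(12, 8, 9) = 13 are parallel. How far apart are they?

6/17

Both planes have normal n = (12, 8, 9), |n| = 17. Any point on the first plane is at distance |13 − 7|/|n| = 6/17 from the second.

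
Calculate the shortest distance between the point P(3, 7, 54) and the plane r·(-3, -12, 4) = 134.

n = (-3, -12, 4); n·P − 134 = -11; |n| = 13; distance = 11/13.

11/13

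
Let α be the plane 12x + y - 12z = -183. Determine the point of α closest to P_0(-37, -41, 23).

n = (12, 1, -12), |n|² = 289, and n·P_0 − (-183) = -578.
t = -578/289 = -2, so the foot is P_0 − t·n = (-37, -41, 23) − (-2)·(12, 1, -12) = (-13, -39, -1).

(-13, -39, -1)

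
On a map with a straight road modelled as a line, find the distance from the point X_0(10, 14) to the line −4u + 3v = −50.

52/5

The normal to the line is n = (−4, 3) with |n| = 5.
|n·X_0 − (-50)| = |2 − (-50)| = 52, so the distance is 52/5.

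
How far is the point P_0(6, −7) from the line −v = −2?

9

The normal to the line is n = (0, −1) with |n| = 1.
|n·P_0 − (-2)| = |7 − (-2)| = 9, so the distance is 9/1 = 9.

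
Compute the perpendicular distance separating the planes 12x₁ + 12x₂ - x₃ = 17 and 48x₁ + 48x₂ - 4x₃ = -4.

Divide the second equation by 4 to match normals: 12x₁ + 12x₂ - x₃ = -1.
Both planes have normal n = (12, 12, -1), |n| = 17. Any point on the first plane is at distance |(-1) − 17|/|n| = 18/17 from the second.

18/17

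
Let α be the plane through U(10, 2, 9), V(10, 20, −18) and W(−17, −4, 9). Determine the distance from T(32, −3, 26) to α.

13/11

UV = (0, 18, −27) and UW = (−27, −6, 0), so a normal is n = UV × UW = (−162, 729, 486).
Then n·(32, −3, 26) − 4212 = 1053.
|n| = √(26244 + 531441 + 236196) = 891, so the distance is |1053|/891 = 13/11.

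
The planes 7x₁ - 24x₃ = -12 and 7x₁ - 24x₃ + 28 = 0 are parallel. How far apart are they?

16/25

With common normal n = (7, 0, -24) (|n| = 25), the distance is |(-12) − (-28)|/|n| = 16/25.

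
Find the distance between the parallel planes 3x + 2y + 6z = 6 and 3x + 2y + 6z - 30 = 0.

24/7

With common normal n = (3, 2, 6) (|n| = 7), the distance is |6 − 30|/|n| = 24/7.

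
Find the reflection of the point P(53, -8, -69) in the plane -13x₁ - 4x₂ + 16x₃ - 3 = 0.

(-51, -40, 59)

n = (-13, -4, 16), |n|² = 441, n·P − 3 = -1764, so t = -1764/441 = -4.
Foot F = P − (-4)·n = (1, -24, -5); the reflection is 2F − P = (-51, -40, 59).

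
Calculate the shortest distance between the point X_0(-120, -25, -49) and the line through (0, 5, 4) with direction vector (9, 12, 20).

3√901

Direction vector d = (9, 12, 20).
AP = (-120, -30, -53), and AP × d = (36, 1923, -1170).
|AP × d|² = 5068125 and |d|² = 625, so the distance is √(5068125/625) = √8109 = 3√901.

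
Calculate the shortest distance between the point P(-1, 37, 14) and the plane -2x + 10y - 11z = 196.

22/15

d = |(-2)·(-1) + 10·37 + (-11)·14 − 196| / √(4 + 100 + 121) = |22| / 15 = 22/15.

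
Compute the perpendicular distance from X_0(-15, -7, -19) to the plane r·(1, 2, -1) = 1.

11/√6

Normal vector n = (1, 2, -1), and n·(-15, -7, -19) - 1 = -11.
|n| = √(1 + 4 + 1) = √6, so the distance is |-11|/√6 = 11√6/6.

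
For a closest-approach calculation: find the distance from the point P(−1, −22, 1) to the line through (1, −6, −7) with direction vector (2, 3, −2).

Direction vector d = (2, 3, −2).
AP = (−2, −16, 8); AP·d = -68, |AP|² = 324, |d|² = 17.
distance² = |AP|² − (AP·d)²/|d|² = 324 − 4624/17 = 52, so the distance is 2√13.

2√13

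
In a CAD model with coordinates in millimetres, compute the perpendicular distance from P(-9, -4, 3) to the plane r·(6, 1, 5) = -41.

d = |6·(-9) + 1·(-4) + 5·3 − (-41)| / √(36 + 1 + 25) = |-2| / √62 = √62/31.

2/√62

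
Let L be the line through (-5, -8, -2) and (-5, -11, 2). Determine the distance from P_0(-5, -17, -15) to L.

A direction vector is d = (0, -3, 4).
AP = (0, -9, -13); AP·d = -25, |AP|² = 250, |d|² = 25.
distance² = |AP|² − (AP·d)²/|d|² = 250 − 625/25 = 225, so the distance is 15.

15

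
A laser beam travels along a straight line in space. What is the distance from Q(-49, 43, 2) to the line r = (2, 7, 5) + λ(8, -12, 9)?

3√145

Direction vector d = (8, -12, 9).
AP = (-51, 36, -3), and AP × d = (288, 435, 324).
|AP × d|² = 377145 and |d|² = 289, so the distance is √(377145/289) = √1305 = 3√145.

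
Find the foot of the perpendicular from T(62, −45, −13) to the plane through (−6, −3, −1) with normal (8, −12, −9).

(30, 3, 23)

The perpendicular from T has direction n = (8, −12, −9): r = (62, −45, −13) + λ(8, −12, −9).
Substitute into the plane: n·(T + λn) = -3 gives 1153 + 289λ = -3, so λ = -4.
Foot = (62, −45, −13) + (-4)·(8, −12, −9) = (30, 3, 23).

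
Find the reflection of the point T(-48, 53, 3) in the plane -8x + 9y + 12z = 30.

(0, -1, -69)

With n = (-8, 9, 12), the signed offset is (n·T − 30)/|n|² = 867/289 = 3.
T' = T − 2t·n = (-48, 53, 3) − 6·(-8, 9, 12) = (0, -1, -69).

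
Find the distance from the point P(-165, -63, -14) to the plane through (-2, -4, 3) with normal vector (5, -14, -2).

The plane has equation n·(r − (-2, -4, 3)) = 0, i.e. n·r = 40.
Then n·(-165, -63, -14) - 40 = 45.
|n| = √(25 + 196 + 4) = 15, so the distance is |45|/15 = 3.

3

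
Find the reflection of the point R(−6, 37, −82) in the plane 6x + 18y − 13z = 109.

With n = (6, 18, −13), the signed offset is (n·R − 109)/|n|² = 1587/529 = 3.
R' = R − 2t·n = (−6, 37, −82) − 6·(6, 18, −13) = (−42, −71, −4).

(-42, -71, -4)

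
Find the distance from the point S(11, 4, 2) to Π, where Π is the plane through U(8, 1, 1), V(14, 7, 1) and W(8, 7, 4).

UV = (6, 6, 0) and UW = (0, 6, 3), so a normal is n = UV × UW = (18, −18, 36).
Then n·(11, 4, 2) − 162 = 36.
|n| = √(324 + 324 + 1296) = 18√6, so the distance is |36|/(18√6) = √6/3.

2/√6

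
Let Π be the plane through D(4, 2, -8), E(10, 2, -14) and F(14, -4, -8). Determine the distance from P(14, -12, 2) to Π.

DE = (6, 0, -6) and DF = (10, -6, 0), so a normal is n = DE × DF = (-36, -60, -36).
d = |(-36)·14 + (-60)·(-12) + (-36)·2 − 24| / √(1296 + 3600 + 1296) = |120| / (12√43) = 10/√43.

10√43/43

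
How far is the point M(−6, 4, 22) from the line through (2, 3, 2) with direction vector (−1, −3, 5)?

Direction vector d = (−1, −3, 5).
AP = (−8, 1, 20), and AP × d = (65, 20, 25).
|AP × d|² = 5250 and |d|² = 35, so the distance is √(5250/35) = √150 = 5√6.

5√6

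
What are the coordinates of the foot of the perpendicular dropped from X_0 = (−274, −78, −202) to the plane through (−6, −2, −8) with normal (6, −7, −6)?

The perpendicular from X_0 has direction n = (6, −7, −6): r = (−274, −78, −202) + t(6, −7, −6).
Substitute into the plane: n·(X_0 + tn) = 26 gives 114 + 121t = 26, so t = -8/11.
Foot = (−274, −78, −202) + (-8/11)·(6, −7, −6) = (−3062/11, −802/11, −2174/11).

(-3062/11, -802/11, -2174/11)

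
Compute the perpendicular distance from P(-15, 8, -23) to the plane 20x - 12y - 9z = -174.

3/5

n = (20, -12, -9); n·P − (-174) = -15; |n| = 25; distance = 15/25 = 3/5.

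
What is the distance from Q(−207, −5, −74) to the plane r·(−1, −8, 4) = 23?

Normal vector n = (−1, −8, 4), and n·(−207, −5, −74) − 23 = −72.
|n| = √(1 + 64 + 16) = 9, so the distance is |-72|/9 = 8.

8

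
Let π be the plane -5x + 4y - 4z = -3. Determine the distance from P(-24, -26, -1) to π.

Normal vector n = (-5, 4, -4), and n·(-24, -26, -1) - (-3) = 23.
|n| = √(25 + 16 + 16) = √57, so the distance is |23|/√57 = 23/√57.

23√57/57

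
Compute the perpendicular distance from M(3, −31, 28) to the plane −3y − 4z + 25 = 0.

n = (0, −3, −4); n·P − (-25) = 6; |n| = 5; distance = 6/5.

6/5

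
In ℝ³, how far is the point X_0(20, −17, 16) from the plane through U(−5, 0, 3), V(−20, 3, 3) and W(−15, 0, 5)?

UV = (−15, 3, 0) and UW = (−10, 0, 2), so a normal is n = UV × UW = (6, 30, 30).
n = (6, 30, 30); n·P − 60 = 30; |n| = 6√51; distance = 30/(6√51) = 5/√51.

5/√51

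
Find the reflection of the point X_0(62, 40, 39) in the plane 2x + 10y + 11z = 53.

(46, -40, -49)

With n = (2, 10, 11), the signed offset is (n·X_0 − 53)/|n|² = 900/225 = 4.
X_0' = X_0 − 2t·n = (62, 40, 39) − 8·(2, 10, 11) = (46, -40, -49).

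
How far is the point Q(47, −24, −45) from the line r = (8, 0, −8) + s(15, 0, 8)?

3√353

Direction vector d = (15, 0, 8).
AP = (39, −24, −37); AP·d = 289, |AP|² = 3466, |d|² = 289.
distance² = |AP|² − (AP·d)²/|d|² = 3466 − 83521/289 = 3177, so the distance is 3√353.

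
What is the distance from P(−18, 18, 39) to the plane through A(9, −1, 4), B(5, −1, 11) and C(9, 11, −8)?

3

AB = (−4, 0, 7) and AC = (0, 12, −12), so a normal is n = AB × AC = (−84, −48, −48).
Then n·(−18, 18, 39) − (−900) = −324.
|n| = √(7056 + 2304 + 2304) = 108, so the distance is |-324|/108 = 3.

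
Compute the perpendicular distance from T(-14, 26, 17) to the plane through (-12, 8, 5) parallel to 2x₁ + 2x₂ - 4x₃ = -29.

Parallel planes share the normal n = (2, 2, -4); since (-12, 8, 5) lies on the plane, its equation is 2x₁ + 2x₂ - 4x₃ = -28.
Then n·(-14, 26, 17) - (-28) = -16.
|n| = √(4 + 4 + 16) = 2√6, so the distance is |-16|/(2√6) = 4√6/3.

4√6/3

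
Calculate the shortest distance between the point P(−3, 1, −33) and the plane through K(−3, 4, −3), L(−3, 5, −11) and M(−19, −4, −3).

KL = (0, 1, −8) and KM = (−16, −8, 0), so a normal is n = KL × KM = (−64, 128, 16).
Then n·(−3, 1, −33) − 656 = −864.
|n| = √(4096 + 16384 + 256) = 144, so the distance is |-864|/144 = 6.

6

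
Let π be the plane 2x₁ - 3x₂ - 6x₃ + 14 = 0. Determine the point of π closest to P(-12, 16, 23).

(-4, 4, -1)

The perpendicular from P has direction n = (2, -3, -6): r = (-12, 16, 23) + λ(2, -3, -6).
Substitute into the plane: n·(P + λn) = -14 gives -210 + 49λ = -14, so λ = 4.
Foot = (-12, 16, 23) + 4·(2, -3, -6) = (-4, 4, -1).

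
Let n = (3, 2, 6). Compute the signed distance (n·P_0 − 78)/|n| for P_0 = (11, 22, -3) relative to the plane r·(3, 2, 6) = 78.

n·P_0 − 78 = -19.
|n| = 7, so the signed distance is -19/7.

-19/7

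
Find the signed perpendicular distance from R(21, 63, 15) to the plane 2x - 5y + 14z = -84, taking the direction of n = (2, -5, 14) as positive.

n·R − (-84) = 21.
|n| = 15, so the signed distance is 21/15 = 7/5.

7/5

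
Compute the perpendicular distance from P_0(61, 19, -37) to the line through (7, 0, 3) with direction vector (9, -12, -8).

61

Direction vector d = (9, -12, -8).
AP = (54, 19, -40), and AP × d = (-632, 72, -819).
|AP × d|² = 1075369 and |d|² = 289, so the distance is √(1075369/289) = √3721 = 61.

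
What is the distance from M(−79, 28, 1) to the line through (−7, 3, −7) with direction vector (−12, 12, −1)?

√1249

Direction vector d = (−12, 12, −1).
AP = (−72, 25, 8), and AP × d = (−121, −168, −564).
|AP × d|² = 360961 and |d|² = 289, so the distance is √(360961/289) = √1249.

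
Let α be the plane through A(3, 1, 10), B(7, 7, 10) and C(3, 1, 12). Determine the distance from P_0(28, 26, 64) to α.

AB = (4, 6, 0) and AC = (0, 0, 2), so a normal is n = AB × AC = (12, -8, 0).
Then n·(28, 26, 64) - 28 = 100.
|n| = √(144 + 64 + 0) = 4√13, so the distance is |100|/(4√13) = 25/√13.

25/√13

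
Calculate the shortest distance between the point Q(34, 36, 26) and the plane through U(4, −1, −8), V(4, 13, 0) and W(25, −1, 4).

10/3

UV = (0, 14, 8) and UW = (21, 0, 12), so a normal is n = UV × UW = (168, 168, −294).
Then n·(34, 36, 26) − 2856 = 1260.
|n| = √(28224 + 28224 + 86436) = 378, so the distance is |1260|/378 = 10/3.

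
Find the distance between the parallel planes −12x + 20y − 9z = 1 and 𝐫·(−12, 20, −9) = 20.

With common normal n = (−12, 20, −9) (|n| = 25), the distance is |1 − 20|/|n| = 19/25.

19/25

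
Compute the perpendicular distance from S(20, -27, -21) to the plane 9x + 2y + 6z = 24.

Normal vector n = (9, 2, 6), and n·(20, -27, -21) - 24 = -24.
|n| = √(81 + 4 + 36) = 11, so the distance is |-24|/11 = 24/11.

24/11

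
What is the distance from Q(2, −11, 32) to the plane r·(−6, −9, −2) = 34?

n = (−6, −9, −2); n·P − 34 = -11; |n| = 11; distance = 11/11 = 1.

1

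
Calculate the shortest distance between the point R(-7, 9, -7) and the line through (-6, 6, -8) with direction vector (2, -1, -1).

Direction vector d = (2, -1, -1).
AP = (-1, 3, 1), and AP × d = (-2, 1, -5).
|AP × d|² = 30 and |d|² = 6, so the distance is √(30/6) = √5.

√5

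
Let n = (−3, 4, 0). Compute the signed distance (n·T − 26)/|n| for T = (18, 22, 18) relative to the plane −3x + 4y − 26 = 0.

8/5

n·T − 26 = 8.
|n| = 5, so the signed distance is 8/5.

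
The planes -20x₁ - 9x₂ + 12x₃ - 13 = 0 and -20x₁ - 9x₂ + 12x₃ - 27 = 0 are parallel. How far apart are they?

With common normal n = (-20, -9, 12) (|n| = 25), the distance is |13 − 27|/|n| = 14/25.

14/25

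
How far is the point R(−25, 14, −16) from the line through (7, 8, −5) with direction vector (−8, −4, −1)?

2√113

Direction vector d = (−8, −4, −1).
AP = (−32, 6, −11), and AP × d = (−50, 56, 176).
|AP × d|² = 36612 and |d|² = 81, so the distance is √(36612/81) = √452 = 2√113.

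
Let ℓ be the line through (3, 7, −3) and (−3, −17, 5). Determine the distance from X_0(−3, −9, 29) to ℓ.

A direction vector is d = (−6, −24, 8).
AP = (−6, −16, 32), and AP × d = (640, −144, 48).
|AP × d|² = 432640 and |d|² = 676, so the distance is √(432640/676) = √640 = 8√10.

8√10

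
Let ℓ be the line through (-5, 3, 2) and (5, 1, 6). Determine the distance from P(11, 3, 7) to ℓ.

A direction vector is d = (10, -2, 4).
AP = (16, 0, 5), and AP × d = (10, -14, -32).
|AP × d|² = 1320 and |d|² = 120, so the distance is √(1320/120) = √11.

√11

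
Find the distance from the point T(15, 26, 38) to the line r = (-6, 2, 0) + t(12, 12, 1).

3√145

Direction vector d = (12, 12, 1).
AP = (21, 24, 38), and AP × d = (-432, 435, -36).
|AP × d|² = 377145 and |d|² = 289, so the distance is √(377145/289) = √1305 = 3√145.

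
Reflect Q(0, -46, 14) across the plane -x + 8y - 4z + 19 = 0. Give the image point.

n = (-1, 8, -4), |n|² = 81, n·Q − (-19) = -405, so t = -405/81 = -5.
Foot F = Q − (-5)·n = (-5, -6, -6); the reflection is 2F − Q = (-10, 34, -26).

(-10, 34, -26)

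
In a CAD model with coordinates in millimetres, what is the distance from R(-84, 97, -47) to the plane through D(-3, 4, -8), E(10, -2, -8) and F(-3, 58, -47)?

21/23

DE = (13, -6, 0) and DF = (0, 54, -39), so a normal is n = DE × DF = (234, 507, 702).
n = (234, 507, 702); n·P − (-4290) = 819; |n| = 897; distance = 819/897 = 21/23.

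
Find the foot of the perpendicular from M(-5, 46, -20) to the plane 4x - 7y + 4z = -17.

n = (4, -7, 4), |n|² = 81, and n·M − (-17) = -405.
t = -405/81 = -5, so the foot is M − t·n = (-5, 46, -20) − (-5)·(4, -7, 4) = (15, 11, 0).

(15, 11, 0)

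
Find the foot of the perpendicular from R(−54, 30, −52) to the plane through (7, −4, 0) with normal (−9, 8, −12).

(-9, -10, 8)

The perpendicular from R has direction n = (−9, 8, −12): r = (−54, 30, −52) + t(−9, 8, −12).
Substitute into the plane: n·(R + tn) = -95 gives 1350 + 289t = -95, so t = -5.
Foot = (−54, 30, −52) + (-5)·(−9, 8, −12) = (−9, −10, 8).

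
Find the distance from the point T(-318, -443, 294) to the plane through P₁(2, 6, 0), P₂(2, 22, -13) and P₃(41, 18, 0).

P₁P₂ = (0, 16, -13) and P₁P₃ = (39, 12, 0), so a normal is n = P₁P₂ × P₁P₃ = (156, -507, -624).
Then n·(-318, -443, 294) - (-2730) = -5733.
|n| = √(24336 + 257049 + 389376) = 819, so the distance is |-5733|/819 = 7.

7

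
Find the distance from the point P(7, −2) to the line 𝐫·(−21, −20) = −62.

45/29

The normal to the line is n = (−21, −20) with |n| = 29.
|n·P − (-62)| = |-107 − (-62)| = 45, so the distance is 45/29.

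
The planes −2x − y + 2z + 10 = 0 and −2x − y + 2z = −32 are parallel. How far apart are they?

With common normal n = (−2, −1, 2) (|n| = 3), the distance is |(-10) − (-32)|/|n| = 22/3.

22/3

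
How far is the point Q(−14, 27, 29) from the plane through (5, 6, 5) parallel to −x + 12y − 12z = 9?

Parallel planes share the normal n = (−1, 12, −12); since (5, 6, 5) lies on the plane, its equation is −x + 12y − 12z = 7.
d = |(-1)·(-14) + 12·27 + (-12)·29 − 7| / √(1 + 144 + 144) = |-17| / 17 = 1.

1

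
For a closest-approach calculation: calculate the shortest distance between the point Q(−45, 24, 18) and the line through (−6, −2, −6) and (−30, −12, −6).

A direction vector is d = (−24, −10, 0).
AP = (−39, 26, 24), and AP × d = (240, −576, 1014).
|AP × d|² = 1417572 and |d|² = 676, so the distance is √(1417572/676) = √2097 = 3√233.

3√233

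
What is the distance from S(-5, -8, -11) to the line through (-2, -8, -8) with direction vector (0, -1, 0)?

3√2

Direction vector d = (0, -1, 0).
AP = (-3, 0, -3), and AP × d = (-3, 0, 3).
|AP × d|² = 18 and |d|² = 1, so the distance is √18 = 3√2.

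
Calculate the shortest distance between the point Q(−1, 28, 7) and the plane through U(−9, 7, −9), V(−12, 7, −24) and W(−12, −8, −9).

UV = (−3, 0, −15) and UW = (−3, −15, 0), so a normal is n = UV × UW = (−225, 45, 45).
Then n·(−1, 28, 7) − 1935 = −135.
|n| = √(50625 + 2025 + 2025) = 135√3, so the distance is |-135|/(135√3) = 1/√3.

√3/3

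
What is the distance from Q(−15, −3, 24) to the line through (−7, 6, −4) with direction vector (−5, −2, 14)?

√29

Direction vector d = (−5, −2, 14).
AP = (−8, −9, 28), and AP × d = (−70, −28, −29).
|AP × d|² = 6525 and |d|² = 225, so the distance is √(6525/225) = √29.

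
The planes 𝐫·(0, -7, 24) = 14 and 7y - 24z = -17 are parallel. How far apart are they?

Divide the second equation by -1 to match normals: -7y + 24z = 17.
With common normal n = (0, -7, 24) (|n| = 25), the distance is |14 − 17|/|n| = 3/25.

3/25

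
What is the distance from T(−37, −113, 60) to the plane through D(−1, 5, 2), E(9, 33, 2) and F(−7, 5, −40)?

2

DE = (10, 28, 0) and DF = (−6, 0, −42), so a normal is n = DE × DF = (−1176, 420, 168).
Then n·(−37, −113, 60) − 3612 = 2520.
|n| = √(1382976 + 176400 + 28224) = 1260, so the distance is |2520|/1260 = 2.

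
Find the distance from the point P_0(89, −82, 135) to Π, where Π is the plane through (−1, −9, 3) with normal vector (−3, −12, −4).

6

The plane has equation n·(r − (−1, −9, 3)) = 0, i.e. n·r = 99.
n = (−3, −12, −4); n·P − 99 = 78; |n| = 13; distance = 78/13 = 6.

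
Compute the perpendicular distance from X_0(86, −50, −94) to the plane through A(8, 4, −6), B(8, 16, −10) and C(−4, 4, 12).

6

AB = (0, 12, −4) and AC = (−12, 0, 18), so a normal is n = AB × AC = (216, 48, 144).
d = |216·86 + 48·(-50) + 144·(-94) − 1056| / √(46656 + 2304 + 20736) = |1584| / 264 = 6.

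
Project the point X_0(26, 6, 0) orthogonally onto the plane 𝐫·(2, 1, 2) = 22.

(18, 2, -8)

n = (2, 1, 2), |n|² = 9, and n·X_0 − 22 = 36.
t = 36/9 = 4, so the foot is X_0 − t·n = (26, 6, 0) − 4·(2, 1, 2) = (18, 2, −8).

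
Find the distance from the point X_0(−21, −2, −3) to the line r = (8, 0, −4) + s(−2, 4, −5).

3√89

Direction vector d = (−2, 4, −5).
AP = (−29, −2, 1); AP·d = 45, |AP|² = 846, |d|² = 45.
distance² = |AP|² − (AP·d)²/|d|² = 846 − 2025/45 = 801, so the distance is 3√89.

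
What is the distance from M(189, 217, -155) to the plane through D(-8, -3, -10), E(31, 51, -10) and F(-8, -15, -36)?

DE = (39, 54, 0) and DF = (0, -12, -26), so a normal is n = DE × DF = (-1404, 1014, -468).
d = |(-1404)·189 + 1014·217 + (-468)·(-155) − 12870| / √(1971216 + 1028196 + 219024) = |14352| / 1794 = 8.

8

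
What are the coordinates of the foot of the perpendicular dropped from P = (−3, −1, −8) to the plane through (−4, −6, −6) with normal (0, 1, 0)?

(-3, -6, -8)

The perpendicular from P has direction n = (0, 1, 0): r = (−3, −1, −8) + t(0, 1, 0).
Substitute into the plane: n·(P + tn) = -6 gives -1 + 1t = -6, so t = -5.
Foot = (−3, −1, −8) + (-5)·(0, 1, 0) = (−3, −6, −8).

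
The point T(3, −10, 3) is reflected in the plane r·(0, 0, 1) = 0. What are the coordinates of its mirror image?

(3, -10, -3)

With n = (0, 0, 1), the signed offset is (n·T − 0)/|n|² = 3/1 = 3.
T' = T − 2t·n = (3, −10, 3) − 6·(0, 0, 1) = (3, −10, −3).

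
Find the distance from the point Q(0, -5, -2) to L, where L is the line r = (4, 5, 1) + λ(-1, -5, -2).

√5

Direction vector d = (-1, -5, -2).
AP = (-4, -10, -3), and AP × d = (5, -5, 10).
|AP × d|² = 150 and |d|² = 30, so the distance is √(150/30) = √5.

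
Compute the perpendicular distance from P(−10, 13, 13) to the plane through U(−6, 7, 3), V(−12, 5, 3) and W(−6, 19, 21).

√14/7

UV = (−6, −2, 0) and UW = (0, 12, 18), so a normal is n = UV × UW = (−36, 108, −72).
d = |(-36)·(-10) + 108·13 + (-72)·13 − 756| / √(1296 + 11664 + 5184) = |72| / (36√14) = 2/√14.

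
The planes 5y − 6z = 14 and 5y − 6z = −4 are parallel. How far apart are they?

18√61/61

Both planes have normal n = (0, 5, −6), |n| = √61. Any point on the first plane is at distance |(-4) − 14|/|n| = 18/√61 = 18√61/61 from the second.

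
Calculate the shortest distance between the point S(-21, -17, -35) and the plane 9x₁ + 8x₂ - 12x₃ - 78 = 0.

Normal vector n = (9, 8, -12), and n·(-21, -17, -35) - 78 = 17.
|n| = √(81 + 64 + 144) = 17, so the distance is |17|/17 = 1.

1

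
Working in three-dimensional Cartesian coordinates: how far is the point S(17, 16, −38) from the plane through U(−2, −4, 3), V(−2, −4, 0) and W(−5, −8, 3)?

UV = (0, 0, −3) and UW = (−3, −4, 0), so a normal is n = UV × UW = (−12, 9, 0).
Then n·(17, 16, −38) − (−12) = −48.
|n| = √(144 + 81 + 0) = 15, so the distance is |-48|/15 = 16/5.

16/5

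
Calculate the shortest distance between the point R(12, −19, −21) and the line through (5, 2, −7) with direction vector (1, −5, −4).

Direction vector d = (1, −5, −4).
AP = (7, −21, −14); AP·d = 168, |AP|² = 686, |d|² = 42.
distance² = |AP|² − (AP·d)²/|d|² = 686 − 28224/42 = 14, so the distance is √14.

√14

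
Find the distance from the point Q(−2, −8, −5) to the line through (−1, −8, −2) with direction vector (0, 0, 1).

Direction vector d = (0, 0, 1).
AP = (−1, 0, −3); AP·d = -3, |AP|² = 10, |d|² = 1.
distance² = |AP|² − (AP·d)²/|d|² = 10 − 9/1 = 1, so the distance is 1.

1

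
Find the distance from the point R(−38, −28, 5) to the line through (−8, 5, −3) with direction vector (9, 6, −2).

Direction vector d = (9, 6, −2).
AP = (−30, −33, 8); AP·d = -484, |AP|² = 2053, |d|² = 121.
distance² = |AP|² − (AP·d)²/|d|² = 2053 − 234256/121 = 117, so the distance is 3√13.

3√13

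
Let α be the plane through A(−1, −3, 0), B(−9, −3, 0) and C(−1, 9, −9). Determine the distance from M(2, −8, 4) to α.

AB = (−8, 0, 0) and AC = (0, 12, −9), so a normal is n = AB × AC = (0, −72, −96).
n = (0, −72, −96); n·P − 216 = -24; |n| = 120; distance = 24/120 = 1/5.

1/5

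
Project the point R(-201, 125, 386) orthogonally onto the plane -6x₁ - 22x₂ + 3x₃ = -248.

The perpendicular from R has direction n = (-6, -22, 3): r = (-201, 125, 386) + λ(-6, -22, 3).
Substitute into the plane: n·(R + λn) = -248 gives -386 + 529λ = -248, so λ = 6/23.
Foot = (-201, 125, 386) + (6/23)·(-6, -22, 3) = (-4659/23, 2743/23, 8896/23).

(-4659/23, 2743/23, 8896/23)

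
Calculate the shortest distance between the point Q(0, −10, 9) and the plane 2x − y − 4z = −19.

d = |2·0 + (-1)·(-10) + (-4)·9 − (-19)| / √(4 + 1 + 16) = |-7| / √21 = 7/√21.

7/√21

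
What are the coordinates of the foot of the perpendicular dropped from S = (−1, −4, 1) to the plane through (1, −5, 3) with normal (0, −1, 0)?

(-1, -5, 1)

n = (0, −1, 0), |n|² = 1, and n·S − 5 = -1.
t = -1/1 = -1, so the foot is S − t·n = (−1, −4, 1) − (-1)·(0, −1, 0) = (−1, −5, 1).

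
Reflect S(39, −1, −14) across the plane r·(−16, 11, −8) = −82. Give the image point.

(7, 21, -30)

n = (−16, 11, −8), |n|² = 441, n·S − (-82) = -441, so t = -441/441 = -1.
Foot F = S − (-1)·n = (23, 10, −22); the reflection is 2F − S = (7, 21, −30).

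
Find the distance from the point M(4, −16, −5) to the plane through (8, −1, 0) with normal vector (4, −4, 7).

1

The plane has equation n·(r − (8, −1, 0)) = 0, i.e. n·r = 36.
Then n·(4, −16, −5) − 36 = 9.
|n| = √(16 + 16 + 49) = 9, so the distance is |9|/9 = 1.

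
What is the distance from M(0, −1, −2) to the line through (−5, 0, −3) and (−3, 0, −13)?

3√3

A direction vector is d = (2, 0, −10).
AP = (5, −1, 1); AP·d = 0, |AP|² = 27, |d|² = 104.
distance² = |AP|² − (AP·d)²/|d|² = 27 − 0/104 = 27, so the distance is 3√3.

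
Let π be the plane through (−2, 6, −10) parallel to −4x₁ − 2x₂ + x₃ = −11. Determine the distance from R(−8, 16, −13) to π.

Parallel planes share the normal n = (−4, −2, 1); since (−2, 6, −10) lies on the plane, its equation is −4x₁ − 2x₂ + x₃ = -14.
n = (−4, −2, 1); n·P − (-14) = 1; |n| = √21; distance = 1/√21.

√21/21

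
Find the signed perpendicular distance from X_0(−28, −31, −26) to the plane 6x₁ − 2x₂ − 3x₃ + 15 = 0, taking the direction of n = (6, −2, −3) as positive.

n·X_0 − (-15) = -13.
|n| = 7, so the signed distance is -13/7.

-13/7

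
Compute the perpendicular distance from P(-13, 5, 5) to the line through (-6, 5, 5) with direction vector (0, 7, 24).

7

Direction vector d = (0, 7, 24).
AP = (-7, 0, 0); AP·d = 0, |AP|² = 49, |d|² = 625.
distance² = |AP|² − (AP·d)²/|d|² = 49 − 0/625 = 49, so the distance is 7.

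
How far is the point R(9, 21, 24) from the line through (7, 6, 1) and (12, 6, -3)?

3√66

A direction vector is d = (5, 0, -4).
AP = (2, 15, 23); AP·d = -82, |AP|² = 758, |d|² = 41.
distance² = |AP|² − (AP·d)²/|d|² = 758 − 6724/41 = 594, so the distance is 3√66.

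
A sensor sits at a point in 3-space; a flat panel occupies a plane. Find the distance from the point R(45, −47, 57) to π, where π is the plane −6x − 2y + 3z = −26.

3

d = |(-6)·45 + (-2)·(-47) + 3·57 − (-26)| / √(36 + 4 + 9) = |21| / 7 = 3.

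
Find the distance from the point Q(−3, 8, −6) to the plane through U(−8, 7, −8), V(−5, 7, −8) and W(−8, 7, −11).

1

UV = (3, 0, 0) and UW = (0, 0, −3), so a normal is n = UV × UW = (0, 9, 0).
Then n·(−3, 8, −6) − 63 = 9.
|n| = √(0 + 81 + 0) = 9, so the distance is |9|/9 = 1.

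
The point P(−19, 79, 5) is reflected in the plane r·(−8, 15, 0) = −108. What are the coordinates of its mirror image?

(61, -71, 5)

With n = (−8, 15, 0), the signed offset is (n·P − (-108))/|n|² = 1445/289 = 5.
P' = P − 2t·n = (−19, 79, 5) − 10·(−8, 15, 0) = (61, −71, 5).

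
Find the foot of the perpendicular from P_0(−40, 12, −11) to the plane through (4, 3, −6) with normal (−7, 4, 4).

n = (−7, 4, 4), |n|² = 81, and n·P_0 − (-40) = 324.
t = 324/81 = 4, so the foot is P_0 − t·n = (−40, 12, −11) − 4·(−7, 4, 4) = (−12, −4, −27).

(-12, -4, -27)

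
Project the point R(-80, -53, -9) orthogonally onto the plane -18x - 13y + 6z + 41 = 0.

The perpendicular from R has direction n = (-18, -13, 6): r = (-80, -53, -9) + λ(-18, -13, 6).
Substitute into the plane: n·(R + λn) = -41 gives 2075 + 529λ = -41, so λ = -4.
Foot = (-80, -53, -9) + (-4)·(-18, -13, 6) = (-8, -1, -33).

(-8, -1, -33)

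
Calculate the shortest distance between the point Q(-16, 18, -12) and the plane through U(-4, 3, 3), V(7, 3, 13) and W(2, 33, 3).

UV = (11, 0, 10) and UW = (6, 30, 0), so a normal is n = UV × UW = (-300, 60, 330).
d = |(-300)·(-16) + 60·18 + 330·(-12) − 2370| / √(90000 + 3600 + 108900) = |-450| / 450 = 1.

1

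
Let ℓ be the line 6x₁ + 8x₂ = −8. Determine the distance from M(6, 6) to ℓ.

d = |6·6 + 8·6 − (-8)| / √(36 + 64) = |92|/10 = 46/5.

46/5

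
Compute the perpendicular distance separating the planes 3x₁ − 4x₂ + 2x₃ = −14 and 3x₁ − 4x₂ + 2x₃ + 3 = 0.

11√29/29

Both planes have normal n = (3, −4, 2), |n| = √29. Any point on the first plane is at distance |(-3) − (-14)|/|n| = 11/√29 from the second.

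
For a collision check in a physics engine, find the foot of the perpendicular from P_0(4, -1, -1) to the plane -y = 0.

The perpendicular from P_0 has direction n = (0, -1, 0): r = (4, -1, -1) + λ(0, -1, 0).
Substitute into the plane: n·(P_0 + λn) = 0 gives 1 + 1λ = 0, so λ = -1.
Foot = (4, -1, -1) + (-1)·(0, -1, 0) = (4, 0, -1).

(4, 0, -1)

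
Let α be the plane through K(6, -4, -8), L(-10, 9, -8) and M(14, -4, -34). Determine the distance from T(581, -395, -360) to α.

9

KL = (-16, 13, 0) and KM = (8, 0, -26), so a normal is n = KL × KM = (-338, -416, -104).
d = |(-338)·581 + (-416)·(-395) + (-104)·(-360) − 468| / √(114244 + 173056 + 10816) = |4914| / 546 = 9.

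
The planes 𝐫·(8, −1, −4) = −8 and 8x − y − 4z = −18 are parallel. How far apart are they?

10/9

Both planes have normal n = (8, −1, −4), |n| = 9. Any point on the first plane is at distance |(-18) − (-8)|/|n| = 10/9 from the second.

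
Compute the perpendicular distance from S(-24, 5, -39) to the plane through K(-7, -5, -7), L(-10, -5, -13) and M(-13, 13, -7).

2

KL = (-3, 0, -6) and KM = (-6, 18, 0), so a normal is n = KL × KM = (108, 36, -54).
d = |108·(-24) + 36·5 + (-54)·(-39) − (-558)| / √(11664 + 1296 + 2916) = |252| / 126 = 2.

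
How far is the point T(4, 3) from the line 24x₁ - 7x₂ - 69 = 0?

6/25

d = |24·4 + (-7)·3 − 69| / √(576 + 49) = |6|/25 = 6/25.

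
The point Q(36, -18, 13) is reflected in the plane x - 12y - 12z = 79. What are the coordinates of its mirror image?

(610/17, -282/17, 245/17)

n = (1, -12, -12), |n|² = 289, n·Q − 79 = 17, so t = 17/289 = 1/17.
Foot F = Q − (1/17)·n = (611/17, -294/17, 233/17); the reflection is 2F − Q = (610/17, -282/17, 245/17).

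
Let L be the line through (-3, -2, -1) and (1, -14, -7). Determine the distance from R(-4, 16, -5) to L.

√145

A direction vector is d = (4, -12, -6).
AP = (-1, 18, -4), and AP × d = (-156, -22, -60).
|AP × d|² = 28420 and |d|² = 196, so the distance is √(28420/196) = √145.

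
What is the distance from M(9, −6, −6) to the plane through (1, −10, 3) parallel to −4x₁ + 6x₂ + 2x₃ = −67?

13/√14

Parallel planes share the normal n = (−4, 6, 2); since (1, −10, 3) lies on the plane, its equation is −4x₁ + 6x₂ + 2x₃ = -58.
d = |(-4)·9 + 6·(-6) + 2·(-6) − (-58)| / √(16 + 36 + 4) = |-26| / (2√14) = 13√14/14.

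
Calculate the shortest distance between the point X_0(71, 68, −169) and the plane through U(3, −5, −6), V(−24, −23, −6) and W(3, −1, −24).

7

UV = (−27, −18, 0) and UW = (0, 4, −18), so a normal is n = UV × UW = (324, −486, −108).
n = (324, −486, −108); n·P − 4050 = 4158; |n| = 594; distance = 4158/594 = 7.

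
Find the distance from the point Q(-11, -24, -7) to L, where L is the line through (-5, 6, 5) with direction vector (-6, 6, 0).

Direction vector d = (-6, 6, 0).
AP = (-6, -30, -12); AP·d = -144, |AP|² = 1080, |d|² = 72.
distance² = |AP|² − (AP·d)²/|d|² = 1080 − 20736/72 = 792, so the distance is 6√22.

6√22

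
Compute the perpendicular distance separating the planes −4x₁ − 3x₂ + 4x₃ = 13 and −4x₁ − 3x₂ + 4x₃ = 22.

9/√41

With common normal n = (−4, −3, 4) (|n| = √41), the distance is |13 − 22|/|n| = 9/√41 = 9√41/41.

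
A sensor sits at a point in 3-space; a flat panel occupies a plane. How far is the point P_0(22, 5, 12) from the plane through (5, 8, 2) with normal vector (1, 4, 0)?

5√17/17

The plane has equation n·(r − (5, 8, 2)) = 0, i.e. n·r = 37.
Then n·(22, 5, 12) − 37 = 5.
|n| = √(1 + 16 + 0) = √17, so the distance is |5|/√17 = 5√17/17.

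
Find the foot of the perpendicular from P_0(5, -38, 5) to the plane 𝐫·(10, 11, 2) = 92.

(25, -16, 9)

n = (10, 11, 2), |n|² = 225, and n·P_0 − 92 = -450.
t = -450/225 = -2, so the foot is P_0 − t·n = (5, -38, 5) − (-2)·(10, 11, 2) = (25, -16, 9).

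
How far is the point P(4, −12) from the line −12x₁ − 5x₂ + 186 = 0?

198/13

d = |(-12)·4 + (-5)·(-12) − (-186)| / √(144 + 25) = |198|/13 = 198/13.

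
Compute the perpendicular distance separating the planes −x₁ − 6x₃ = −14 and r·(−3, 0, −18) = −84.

14/√37

Divide the second equation by 3 to match normals: −x₁ − 6x₃ = -28.
Both planes have normal n = (−1, 0, −6), |n| = √37. Any point on the first plane is at distance |(-28) − (-14)|/|n| = 14/√37 = 14√37/37 from the second.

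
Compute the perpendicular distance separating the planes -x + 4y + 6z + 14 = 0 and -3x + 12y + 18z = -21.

Divide the second equation by 3 to match normals: -x + 4y + 6z = -7.
Both planes have normal n = (-1, 4, 6), |n| = √53. Any point on the first plane is at distance |(-7) − (-14)|/|n| = 7/√53 from the second.

7√53/53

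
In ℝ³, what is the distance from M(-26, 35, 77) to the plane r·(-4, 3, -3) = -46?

n = (-4, 3, -3); n·P − (-46) = 24; |n| = √34; distance = 24/√34.

12√34/17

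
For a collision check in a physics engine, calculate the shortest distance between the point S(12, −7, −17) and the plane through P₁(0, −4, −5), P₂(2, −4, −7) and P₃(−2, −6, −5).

√3

P₁P₂ = (2, 0, −2) and P₁P₃ = (−2, −2, 0), so a normal is n = P₁P₂ × P₁P₃ = (−4, 4, −4).
n = (−4, 4, −4); n·P − 4 = -12; |n| = 4√3; distance = 12/(4√3) = √3.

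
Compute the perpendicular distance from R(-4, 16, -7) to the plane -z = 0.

7

n = (0, 0, -1); n·P − 0 = 7; |n| = 1; distance = 7/1 = 7.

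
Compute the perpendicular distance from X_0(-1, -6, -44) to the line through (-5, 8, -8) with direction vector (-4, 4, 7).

Direction vector d = (-4, 4, 7).
AP = (4, -14, -36); AP·d = -324, |AP|² = 1508, |d|² = 81.
distance² = |AP|² − (AP·d)²/|d|² = 1508 − 104976/81 = 212, so the distance is 2√53.

2√53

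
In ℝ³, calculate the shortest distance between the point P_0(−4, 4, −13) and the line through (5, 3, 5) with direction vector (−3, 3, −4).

10

Direction vector d = (−3, 3, −4).
AP = (−9, 1, −18), and AP × d = (50, 18, −24).
|AP × d|² = 3400 and |d|² = 34, so the distance is √(3400/34) = √100 = 10.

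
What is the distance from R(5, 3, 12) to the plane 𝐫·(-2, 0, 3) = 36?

d = |(-2)·5 + 3·12 − 36| / √(4 + 0 + 9) = |-10| / √13 = 10/√13.

10√13/13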